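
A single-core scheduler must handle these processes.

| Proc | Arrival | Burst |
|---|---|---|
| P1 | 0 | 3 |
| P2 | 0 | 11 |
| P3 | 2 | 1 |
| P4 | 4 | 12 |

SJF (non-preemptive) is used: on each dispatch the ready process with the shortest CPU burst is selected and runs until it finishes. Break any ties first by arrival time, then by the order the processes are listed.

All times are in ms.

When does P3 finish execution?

4

Gantt: | P1 0-3 | P3 3-4 | P2 4-15 | P4 15-27 |
Completion: P1=3  P2=15  P3=4  P4=27
Turnaround (C−A): P1=3  P2=15  P3=2  P4=23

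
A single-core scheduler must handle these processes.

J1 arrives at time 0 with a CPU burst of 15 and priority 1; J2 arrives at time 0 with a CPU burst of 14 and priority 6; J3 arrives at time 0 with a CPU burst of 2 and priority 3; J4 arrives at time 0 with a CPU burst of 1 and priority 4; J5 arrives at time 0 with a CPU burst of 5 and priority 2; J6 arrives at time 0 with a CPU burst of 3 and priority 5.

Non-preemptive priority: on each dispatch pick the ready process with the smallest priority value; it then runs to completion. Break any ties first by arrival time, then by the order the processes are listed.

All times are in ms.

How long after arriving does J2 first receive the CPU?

Timeline: | J1 0-15 | J5 15-20 | J3 20-22 | J4 22-23 | J6 23-26 | J2 26-40 |
Completion: J1=15  J2=40  J3=22  J4=23  J5=20  J6=26
Turnaround (C−A): J1=15  J2=40  J3=22  J4=23  J5=20  J6=26
Response(J2) = first start − arrival = 26 − 0 = 26

26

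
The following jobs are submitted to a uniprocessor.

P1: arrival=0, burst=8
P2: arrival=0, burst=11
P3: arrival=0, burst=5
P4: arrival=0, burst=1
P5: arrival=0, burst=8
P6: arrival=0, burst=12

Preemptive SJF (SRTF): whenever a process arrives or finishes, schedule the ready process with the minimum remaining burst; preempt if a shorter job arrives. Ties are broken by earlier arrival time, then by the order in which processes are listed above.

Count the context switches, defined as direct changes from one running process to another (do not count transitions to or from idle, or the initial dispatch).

Timeline: | P4 0-1 | P3 1-6 | P1 6-14 | P5 14-22 | P2 22-33 | P6 33-45 |
Completion: P1=14  P2=33  P3=6  P4=1  P5=22  P6=45
Turnaround (C−A): P1=14  P2=33  P3=6  P4=1  P5=22  P6=45

5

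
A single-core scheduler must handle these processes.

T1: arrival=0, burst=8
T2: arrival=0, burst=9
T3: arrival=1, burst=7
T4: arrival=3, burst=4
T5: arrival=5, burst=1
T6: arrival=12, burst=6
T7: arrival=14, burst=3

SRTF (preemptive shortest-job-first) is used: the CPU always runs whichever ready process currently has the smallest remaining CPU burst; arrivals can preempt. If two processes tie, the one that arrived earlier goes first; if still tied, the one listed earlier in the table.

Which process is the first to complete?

T5

Schedule: | T1 0-3 | T4 3-5 | T5 5-6 | T4 6-8 | T1 8-13 | T6 13-14 | T7 14-17 | T6 17-22 | T3 22-29 | T2 29-38 |
Completion: T1=13  T2=38  T3=29  T4=8  T5=6  T6=22  T7=17
Turnaround (C−A): T1=13  T2=38  T3=28  T4=5  T5=1  T6=10  T7=3
Finish order: T5 → T4 → T1 → T7 → T6 → T3 → T2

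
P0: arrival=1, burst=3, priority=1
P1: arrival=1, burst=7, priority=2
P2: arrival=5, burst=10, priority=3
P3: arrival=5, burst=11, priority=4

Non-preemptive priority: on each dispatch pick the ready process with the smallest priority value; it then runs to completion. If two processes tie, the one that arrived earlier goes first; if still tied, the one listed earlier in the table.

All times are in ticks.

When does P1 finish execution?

Schedule: | idle 0-1 | P0 1-4 | P1 4-11 | P2 11-21 | P3 21-32 |
Completion: P0=4  P1=11  P2=21  P3=32
Turnaround (C−A): P0=3  P1=10  P2=16  P3=27

11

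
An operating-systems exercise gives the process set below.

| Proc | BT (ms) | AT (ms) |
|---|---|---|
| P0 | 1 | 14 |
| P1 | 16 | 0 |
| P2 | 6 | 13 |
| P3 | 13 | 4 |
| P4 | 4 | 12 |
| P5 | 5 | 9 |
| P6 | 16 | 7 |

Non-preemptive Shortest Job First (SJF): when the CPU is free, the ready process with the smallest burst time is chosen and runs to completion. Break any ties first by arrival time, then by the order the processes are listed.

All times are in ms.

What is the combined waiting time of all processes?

98

Schedule: | P1 0-16 | P0 16-17 | P4 17-21 | P5 21-26 | P2 26-32 | P3 32-45 | P6 45-61 |
Completion: P0=17  P1=16  P2=32  P3=45  P4=21  P5=26  P6=61
Turnaround (C−A): P0=3  P1=16  P2=19  P3=41  P4=9  P5=17  P6=54
Waiting = turnaround − burst: P0=2, P1=0, P2=13, P3=28, P4=5, P5=12, P6=38
Total waiting = 2 + 0 + 13 + 28 + 5 + 12 + 38 = 98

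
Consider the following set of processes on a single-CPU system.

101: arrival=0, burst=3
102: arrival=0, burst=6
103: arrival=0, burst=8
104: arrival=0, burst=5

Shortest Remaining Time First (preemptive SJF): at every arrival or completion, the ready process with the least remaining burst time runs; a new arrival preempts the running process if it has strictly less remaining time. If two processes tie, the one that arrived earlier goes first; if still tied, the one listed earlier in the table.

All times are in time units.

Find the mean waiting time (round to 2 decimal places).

6.25

Timeline: | 101 0-3 | 104 3-8 | 102 8-14 | 103 14-22 |
Completion: 101=3  102=14  103=22  104=8
Turnaround (C−A): 101=3  102=14  103=22  104=8
Waiting times: 101=0, 102=8, 103=14, 104=3
Average waiting = (0+8+14+3) / 4 = 25/4 = 6.25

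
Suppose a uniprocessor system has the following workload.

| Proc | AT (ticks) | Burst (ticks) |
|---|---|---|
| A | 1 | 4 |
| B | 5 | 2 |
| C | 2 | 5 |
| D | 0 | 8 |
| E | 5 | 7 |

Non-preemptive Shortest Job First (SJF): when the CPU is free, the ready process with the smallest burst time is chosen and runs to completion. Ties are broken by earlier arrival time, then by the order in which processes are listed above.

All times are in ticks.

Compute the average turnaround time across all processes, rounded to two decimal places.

12.80

Timeline: | D 0-8 | B 8-10 | A 10-14 | C 14-19 | E 19-26 |
Completion: A=14  B=10  C=19  D=8  E=26
Turnaround (C−A): A=13  B=5  C=17  D=8  E=21
Turnaround times: A=13, B=5, C=17, D=8, E=21
Average turnaround = (13+5+17+8+21) / 5 = 64/5 = 12.80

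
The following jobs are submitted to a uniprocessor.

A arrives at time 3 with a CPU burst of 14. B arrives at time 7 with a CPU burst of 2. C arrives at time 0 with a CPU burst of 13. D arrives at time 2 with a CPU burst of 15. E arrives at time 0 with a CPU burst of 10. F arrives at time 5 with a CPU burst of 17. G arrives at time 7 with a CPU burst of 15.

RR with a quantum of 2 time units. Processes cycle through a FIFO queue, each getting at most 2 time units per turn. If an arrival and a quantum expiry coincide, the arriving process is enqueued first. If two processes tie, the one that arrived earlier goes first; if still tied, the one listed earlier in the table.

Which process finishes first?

B

Timeline: | C 0-2 | E 2-4 | D 4-6 | C 6-8 | A 8-10 | E 10-12 | F 12-14 | D 14-16 | B 16-18 | G 18-20 | C 20-22 | A 22-24 | E 24-26 | F 26-28 | D 28-30 | G 30-32 | C 32-34 | A 34-36 | E 36-38 | F 38-40 | D 40-42 | G 42-44 | C 44-46 | A 46-48 | E 48-50 | F 50-52 | D 52-54 | G 54-56 | C 56-58 | A 58-60 | F 60-62 | D 62-64 | G 64-66 | C 66-67 | A 67-69 | F 69-71 | D 71-73 | G 73-75 | A 75-77 | F 77-79 | D 79-80 | G 80-82 | F 82-84 | G 84-85 | F 85-86 |
Completion: A=77  B=18  C=67  D=80  E=50  F=86  G=85
Turnaround (C−A): A=74  B=11  C=67  D=78  E=50  F=81  G=78
Finish order: B → E → C → A → D → G → F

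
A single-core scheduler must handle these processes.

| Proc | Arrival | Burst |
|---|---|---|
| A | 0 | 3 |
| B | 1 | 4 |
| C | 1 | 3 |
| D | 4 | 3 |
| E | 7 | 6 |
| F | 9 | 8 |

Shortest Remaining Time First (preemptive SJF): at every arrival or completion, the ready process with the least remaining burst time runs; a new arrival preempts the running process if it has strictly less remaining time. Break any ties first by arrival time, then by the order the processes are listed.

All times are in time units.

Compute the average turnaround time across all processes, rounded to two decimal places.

Timeline: | A 0-3 | C 3-6 | D 6-9 | B 9-13 | E 13-19 | F 19-27 |
Completion: A=3  B=13  C=6  D=9  E=19  F=27
Turnaround (C−A): A=3  B=12  C=5  D=5  E=12  F=18
Turnaround times: A=3, B=12, C=5, D=5, E=12, F=18
Average turnaround = (3+12+5+5+12+18) / 6 = 55/6 = 9.17

9.17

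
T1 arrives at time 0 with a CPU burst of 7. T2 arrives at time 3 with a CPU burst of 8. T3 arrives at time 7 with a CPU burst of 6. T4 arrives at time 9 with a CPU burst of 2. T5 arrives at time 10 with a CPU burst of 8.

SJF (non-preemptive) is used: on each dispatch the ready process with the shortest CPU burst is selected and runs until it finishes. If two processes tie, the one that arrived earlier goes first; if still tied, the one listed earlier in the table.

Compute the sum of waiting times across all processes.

29

Schedule: | T1 0-7 | T3 7-13 | T4 13-15 | T2 15-23 | T5 23-31 |
Completion: T1=7  T2=23  T3=13  T4=15  T5=31
Turnaround (C−A): T1=7  T2=20  T3=6  T4=6  T5=21
Waiting = turnaround − burst: T1=0, T2=12, T3=0, T4=4, T5=13
Total waiting = 0 + 12 + 0 + 4 + 13 = 29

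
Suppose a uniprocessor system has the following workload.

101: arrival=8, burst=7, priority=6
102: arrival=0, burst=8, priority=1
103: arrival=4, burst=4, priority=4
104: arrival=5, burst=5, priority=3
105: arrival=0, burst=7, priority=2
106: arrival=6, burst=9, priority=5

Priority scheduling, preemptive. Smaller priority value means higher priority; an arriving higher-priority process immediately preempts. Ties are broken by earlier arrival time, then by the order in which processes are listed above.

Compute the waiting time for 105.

8

Gantt: | 102 0-8 | 105 8-15 | 104 15-20 | 103 20-24 | 106 24-33 | 101 33-40 |
Completion: 101=40  102=8  103=24  104=20  105=15  106=33
Waiting(105) = turnaround − burst = 15 − 7 = 8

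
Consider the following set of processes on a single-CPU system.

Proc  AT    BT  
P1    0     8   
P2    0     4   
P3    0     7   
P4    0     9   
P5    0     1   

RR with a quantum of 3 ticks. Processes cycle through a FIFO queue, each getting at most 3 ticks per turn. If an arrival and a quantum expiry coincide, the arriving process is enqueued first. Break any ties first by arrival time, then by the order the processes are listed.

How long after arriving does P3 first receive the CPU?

6

Schedule: | P1 0-3 | P2 3-6 | P3 6-9 | P4 9-12 | P5 12-13 | P1 13-16 | P2 16-17 | P3 17-20 | P4 20-23 | P1 23-25 | P3 25-26 | P4 26-29 |
Completion: P1=25  P2=17  P3=26  P4=29  P5=13
Response(P3) = first start − arrival = 6 − 0 = 6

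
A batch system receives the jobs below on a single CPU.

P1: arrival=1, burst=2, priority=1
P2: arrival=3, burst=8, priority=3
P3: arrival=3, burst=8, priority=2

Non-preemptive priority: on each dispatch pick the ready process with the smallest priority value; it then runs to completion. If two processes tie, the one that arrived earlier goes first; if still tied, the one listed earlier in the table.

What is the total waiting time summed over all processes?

Gantt: | idle 0-1 | P1 1-3 | P3 3-11 | P2 11-19 |
Completion: P1=3  P2=19  P3=11
Turnaround (C−A): P1=2  P2=16  P3=8
Waiting = turnaround − burst: P1=0, P2=8, P3=0
Total waiting = 0 + 8 + 0 = 8

8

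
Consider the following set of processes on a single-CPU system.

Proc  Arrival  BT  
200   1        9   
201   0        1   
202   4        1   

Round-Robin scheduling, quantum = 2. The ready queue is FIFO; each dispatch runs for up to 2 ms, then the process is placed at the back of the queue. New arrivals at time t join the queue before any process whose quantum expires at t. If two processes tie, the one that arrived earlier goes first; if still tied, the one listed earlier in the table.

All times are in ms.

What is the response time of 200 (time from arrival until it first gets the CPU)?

Gantt: | 201 0-1 | 200 1-5 | 202 5-6 | 200 6-11 |
Completion: 200=11  201=1  202=6
Response(200) = first start − arrival = 1 − 1 = 0

0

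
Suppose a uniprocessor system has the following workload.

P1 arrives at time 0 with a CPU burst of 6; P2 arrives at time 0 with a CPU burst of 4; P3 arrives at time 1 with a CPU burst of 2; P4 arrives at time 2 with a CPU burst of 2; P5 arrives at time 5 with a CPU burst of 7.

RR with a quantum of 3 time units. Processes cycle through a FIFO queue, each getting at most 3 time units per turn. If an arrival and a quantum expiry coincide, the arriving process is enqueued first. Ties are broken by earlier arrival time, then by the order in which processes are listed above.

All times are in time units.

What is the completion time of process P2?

17

Schedule: | P1 0-3 | P2 3-6 | P3 6-8 | P4 8-10 | P1 10-13 | P5 13-16 | P2 16-17 | P5 17-21 |
Completion: P1=13  P2=17  P3=8  P4=10  P5=21
Turnaround (C−A): P1=13  P2=17  P3=7  P4=8  P5=16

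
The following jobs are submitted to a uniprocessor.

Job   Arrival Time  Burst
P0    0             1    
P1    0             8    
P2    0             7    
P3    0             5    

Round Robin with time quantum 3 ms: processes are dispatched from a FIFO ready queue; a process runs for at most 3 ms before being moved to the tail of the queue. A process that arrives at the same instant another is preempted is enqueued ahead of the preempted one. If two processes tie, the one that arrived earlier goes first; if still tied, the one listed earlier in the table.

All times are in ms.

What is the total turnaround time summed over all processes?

Timeline: | P0 0-1 | P1 1-4 | P2 4-7 | P3 7-10 | P1 10-13 | P2 13-16 | P3 16-18 | P1 18-20 | P2 20-21 |
Completion: P0=1  P1=20  P2=21  P3=18
Turnaround = completion − arrival: P0=1, P1=20, P2=21, P3=18
Total turnaround = 1 + 20 + 21 + 18 = 60

60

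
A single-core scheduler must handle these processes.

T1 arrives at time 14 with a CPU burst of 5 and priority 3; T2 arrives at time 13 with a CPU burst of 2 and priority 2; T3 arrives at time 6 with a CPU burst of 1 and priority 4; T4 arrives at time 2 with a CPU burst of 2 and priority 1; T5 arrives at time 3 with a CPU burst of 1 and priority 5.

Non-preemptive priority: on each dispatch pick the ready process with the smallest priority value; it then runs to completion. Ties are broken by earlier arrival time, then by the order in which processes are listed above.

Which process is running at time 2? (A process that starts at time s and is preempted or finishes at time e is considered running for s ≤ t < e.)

T4

Schedule: | idle 0-2 | T4 2-4 | T5 4-5 | idle 5-6 | T3 6-7 | idle 7-13 | T2 13-15 | T1 15-20 |
Completion: T1=20  T2=15  T3=7  T4=4  T5=5
Turnaround (C−A): T1=6  T2=2  T3=1  T4=2  T5=2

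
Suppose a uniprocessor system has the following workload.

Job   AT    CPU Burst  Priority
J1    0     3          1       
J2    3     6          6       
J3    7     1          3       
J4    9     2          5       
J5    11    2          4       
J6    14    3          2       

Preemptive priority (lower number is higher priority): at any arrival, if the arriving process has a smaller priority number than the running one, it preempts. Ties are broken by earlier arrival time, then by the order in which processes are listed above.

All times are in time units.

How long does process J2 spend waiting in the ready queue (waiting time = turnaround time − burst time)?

5

Timeline: | J1 0-3 | J2 3-7 | J3 7-8 | J2 8-9 | J4 9-11 | J5 11-13 | J2 13-14 | J6 14-17 |
Completion: J1=3  J2=14  J3=8  J4=11  J5=13  J6=17
Waiting(J2) = turnaround − burst = 11 − 6 = 5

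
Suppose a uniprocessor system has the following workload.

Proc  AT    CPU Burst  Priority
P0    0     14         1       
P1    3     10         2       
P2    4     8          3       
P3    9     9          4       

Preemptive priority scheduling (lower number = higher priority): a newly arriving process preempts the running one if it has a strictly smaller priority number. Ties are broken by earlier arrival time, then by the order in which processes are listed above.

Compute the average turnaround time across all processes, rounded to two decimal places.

Schedule: | P0 0-14 | P1 14-24 | P2 24-32 | P3 32-41 |
Completion: P0=14  P1=24  P2=32  P3=41
Turnaround (C−A): P0=14  P1=21  P2=28  P3=32
Turnaround times: P0=14, P1=21, P2=28, P3=32
Average turnaround = (14+21+28+32) / 4 = 95/4 = 23.75

23.75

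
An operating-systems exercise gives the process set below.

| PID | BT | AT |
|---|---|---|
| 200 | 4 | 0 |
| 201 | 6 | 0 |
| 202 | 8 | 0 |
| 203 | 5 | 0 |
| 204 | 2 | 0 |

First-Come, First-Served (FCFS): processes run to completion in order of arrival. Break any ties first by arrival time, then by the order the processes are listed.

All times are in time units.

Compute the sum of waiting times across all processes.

55

Gantt: | 200 0-4 | 201 4-10 | 202 10-18 | 203 18-23 | 204 23-25 |
Completion: 200=4  201=10  202=18  203=23  204=25
Waiting = turnaround − burst: 200=0, 201=4, 202=10, 203=18, 204=23
Total waiting = 0 + 4 + 10 + 18 + 23 = 55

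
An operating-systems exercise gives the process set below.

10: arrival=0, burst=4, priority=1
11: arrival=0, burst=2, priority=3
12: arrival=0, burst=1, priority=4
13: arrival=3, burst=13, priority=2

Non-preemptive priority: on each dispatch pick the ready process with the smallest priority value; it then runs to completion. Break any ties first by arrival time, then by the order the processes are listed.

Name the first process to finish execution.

10

Timeline: | 10 0-4 | 13 4-17 | 11 17-19 | 12 19-20 |
Completion: 10=4  11=19  12=20  13=17
Finish order: 10 → 13 → 11 → 12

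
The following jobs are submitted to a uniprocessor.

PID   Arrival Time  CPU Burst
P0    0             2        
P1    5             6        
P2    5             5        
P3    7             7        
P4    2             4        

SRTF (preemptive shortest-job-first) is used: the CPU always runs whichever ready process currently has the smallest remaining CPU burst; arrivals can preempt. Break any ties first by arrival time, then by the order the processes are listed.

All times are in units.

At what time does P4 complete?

Gantt: | P0 0-2 | P4 2-6 | P2 6-11 | P1 11-17 | P3 17-24 |
Completion: P0=2  P1=17  P2=11  P3=24  P4=6

6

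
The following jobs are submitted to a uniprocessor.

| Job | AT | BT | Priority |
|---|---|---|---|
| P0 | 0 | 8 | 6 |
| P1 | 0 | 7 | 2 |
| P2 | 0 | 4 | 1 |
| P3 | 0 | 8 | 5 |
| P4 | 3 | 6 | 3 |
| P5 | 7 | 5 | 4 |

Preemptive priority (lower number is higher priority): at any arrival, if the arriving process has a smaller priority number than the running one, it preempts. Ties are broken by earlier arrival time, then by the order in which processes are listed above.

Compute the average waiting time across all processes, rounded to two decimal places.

Gantt: | P2 0-4 | P1 4-11 | P4 11-17 | P5 17-22 | P3 22-30 | P0 30-38 |
Completion: P0=38  P1=11  P2=4  P3=30  P4=17  P5=22
Turnaround (C−A): P0=38  P1=11  P2=4  P3=30  P4=14  P5=15
Waiting times: P0=30, P1=4, P2=0, P3=22, P4=8, P5=10
Average waiting = (30+4+0+22+8+10) / 6 = 74/6 = 12.33

12.33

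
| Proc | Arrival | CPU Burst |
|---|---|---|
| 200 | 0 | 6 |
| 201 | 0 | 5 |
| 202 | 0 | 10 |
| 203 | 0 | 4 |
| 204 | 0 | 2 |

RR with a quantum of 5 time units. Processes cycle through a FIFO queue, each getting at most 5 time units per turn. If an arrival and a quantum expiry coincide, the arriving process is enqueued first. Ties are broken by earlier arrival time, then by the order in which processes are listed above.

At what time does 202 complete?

27

Timeline: | 200 0-5 | 201 5-10 | 202 10-15 | 203 15-19 | 204 19-21 | 200 21-22 | 202 22-27 |
Completion: 200=22  201=10  202=27  203=19  204=21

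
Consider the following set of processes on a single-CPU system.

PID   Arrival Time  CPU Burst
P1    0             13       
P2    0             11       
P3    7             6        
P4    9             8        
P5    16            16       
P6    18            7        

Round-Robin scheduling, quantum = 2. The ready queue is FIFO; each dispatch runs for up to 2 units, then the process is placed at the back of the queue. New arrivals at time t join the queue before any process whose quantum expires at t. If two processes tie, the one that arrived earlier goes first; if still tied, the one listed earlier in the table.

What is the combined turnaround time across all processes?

Gantt: | P1 0-2 | P2 2-4 | P1 4-6 | P2 6-8 | P1 8-10 | P3 10-12 | P2 12-14 | P4 14-16 | P1 16-18 | P3 18-20 | P2 20-22 | P5 22-24 | P4 24-26 | P6 26-28 | P1 28-30 | P3 30-32 | P2 32-34 | P5 34-36 | P4 36-38 | P6 38-40 | P1 40-42 | P2 42-43 | P5 43-45 | P4 45-47 | P6 47-49 | P1 49-50 | P5 50-52 | P6 52-53 | P5 53-61 |
Completion: P1=50  P2=43  P3=32  P4=47  P5=61  P6=53
Turnaround = completion − arrival: P1=50, P2=43, P3=25, P4=38, P5=45, P6=35
Total turnaround = 50 + 43 + 25 + 38 + 45 + 35 = 236

236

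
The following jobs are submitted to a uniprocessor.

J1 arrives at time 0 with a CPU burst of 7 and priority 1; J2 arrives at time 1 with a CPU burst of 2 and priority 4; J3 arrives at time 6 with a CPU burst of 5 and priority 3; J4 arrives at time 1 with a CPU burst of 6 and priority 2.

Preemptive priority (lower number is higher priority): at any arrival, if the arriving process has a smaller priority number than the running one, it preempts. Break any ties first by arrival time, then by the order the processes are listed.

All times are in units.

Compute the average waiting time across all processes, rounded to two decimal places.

7.50

Gantt: | J1 0-7 | J4 7-13 | J3 13-18 | J2 18-20 |
Completion: J1=7  J2=20  J3=18  J4=13
Waiting times: J1=0, J2=17, J3=7, J4=6
Average waiting = (0+17+7+6) / 4 = 30/4 = 7.50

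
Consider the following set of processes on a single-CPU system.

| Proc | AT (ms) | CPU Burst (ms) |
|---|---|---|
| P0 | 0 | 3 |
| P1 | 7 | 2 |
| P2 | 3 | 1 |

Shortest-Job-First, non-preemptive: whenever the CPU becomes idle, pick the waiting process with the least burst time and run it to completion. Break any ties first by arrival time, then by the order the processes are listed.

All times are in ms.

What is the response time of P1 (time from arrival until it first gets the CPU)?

0

Timeline: | P0 0-3 | P2 3-4 | idle 4-7 | P1 7-9 |
Completion: P0=3  P1=9  P2=4
Response(P1) = first start − arrival = 7 − 7 = 0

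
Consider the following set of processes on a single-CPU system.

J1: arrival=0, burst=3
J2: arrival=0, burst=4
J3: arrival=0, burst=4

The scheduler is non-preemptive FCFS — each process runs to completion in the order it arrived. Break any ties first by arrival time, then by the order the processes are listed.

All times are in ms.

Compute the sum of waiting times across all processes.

Gantt: | J1 0-3 | J2 3-7 | J3 7-11 |
Completion: J1=3  J2=7  J3=11
Waiting = turnaround − burst: J1=0, J2=3, J3=7
Total waiting = 0 + 3 + 7 = 10

10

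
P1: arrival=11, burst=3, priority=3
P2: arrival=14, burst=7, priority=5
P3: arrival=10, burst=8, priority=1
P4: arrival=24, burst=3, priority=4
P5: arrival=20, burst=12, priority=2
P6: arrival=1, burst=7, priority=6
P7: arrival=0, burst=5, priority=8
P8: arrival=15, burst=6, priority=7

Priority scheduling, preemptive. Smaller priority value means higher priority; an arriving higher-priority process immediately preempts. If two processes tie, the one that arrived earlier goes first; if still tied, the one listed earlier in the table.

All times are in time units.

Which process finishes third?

P5

Gantt: | P7 0-1 | P6 1-8 | P7 8-10 | P3 10-18 | P1 18-20 | P5 20-32 | P1 32-33 | P4 33-36 | P2 36-43 | P8 43-49 | P7 49-51 |
Completion: P1=33  P2=43  P3=18  P4=36  P5=32  P6=8  P7=51  P8=49
Turnaround (C−A): P1=22  P2=29  P3=8  P4=12  P5=12  P6=7  P7=51  P8=34
Finish order: P6 → P3 → P5 → P1 → P4 → P2 → P8 → P7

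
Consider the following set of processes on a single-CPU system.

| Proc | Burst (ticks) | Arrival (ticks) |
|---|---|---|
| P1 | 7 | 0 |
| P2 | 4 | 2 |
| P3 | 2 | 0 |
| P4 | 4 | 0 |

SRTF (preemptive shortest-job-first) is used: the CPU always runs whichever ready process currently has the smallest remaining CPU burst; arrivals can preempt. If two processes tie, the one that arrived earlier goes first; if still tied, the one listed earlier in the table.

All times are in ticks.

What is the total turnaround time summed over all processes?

Timeline: | P3 0-2 | P4 2-6 | P2 6-10 | P1 10-17 |
Completion: P1=17  P2=10  P3=2  P4=6
Turnaround = completion − arrival: P1=17, P2=8, P3=2, P4=6
Total turnaround = 17 + 8 + 2 + 6 = 33

33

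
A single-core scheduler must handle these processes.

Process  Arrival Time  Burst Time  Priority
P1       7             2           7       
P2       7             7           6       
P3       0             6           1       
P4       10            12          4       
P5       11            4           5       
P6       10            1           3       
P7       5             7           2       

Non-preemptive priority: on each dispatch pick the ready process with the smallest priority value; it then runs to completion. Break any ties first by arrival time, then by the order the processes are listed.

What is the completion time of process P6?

14

Schedule: | P3 0-6 | P7 6-13 | P6 13-14 | P4 14-26 | P5 26-30 | P2 30-37 | P1 37-39 |
Completion: P1=39  P2=37  P3=6  P4=26  P5=30  P6=14  P7=13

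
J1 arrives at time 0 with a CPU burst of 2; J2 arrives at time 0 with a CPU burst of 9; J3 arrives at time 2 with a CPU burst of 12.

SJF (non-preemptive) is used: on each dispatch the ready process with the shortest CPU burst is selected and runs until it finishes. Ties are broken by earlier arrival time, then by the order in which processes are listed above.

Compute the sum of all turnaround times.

Timeline: | J1 0-2 | J2 2-11 | J3 11-23 |
Completion: J1=2  J2=11  J3=23
Turnaround (C−A): J1=2  J2=11  J3=21
Turnaround = completion − arrival: J1=2, J2=11, J3=21
Total turnaround = 2 + 11 + 21 = 34

34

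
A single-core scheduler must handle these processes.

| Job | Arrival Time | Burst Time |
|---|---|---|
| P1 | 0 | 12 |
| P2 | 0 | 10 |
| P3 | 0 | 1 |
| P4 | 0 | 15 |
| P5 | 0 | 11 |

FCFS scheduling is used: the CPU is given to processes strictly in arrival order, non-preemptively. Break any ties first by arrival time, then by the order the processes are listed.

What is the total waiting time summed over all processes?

95

Schedule: | P1 0-12 | P2 12-22 | P3 22-23 | P4 23-38 | P5 38-49 |
Completion: P1=12  P2=22  P3=23  P4=38  P5=49
Waiting = turnaround − burst: P1=0, P2=12, P3=22, P4=23, P5=38
Total waiting = 0 + 12 + 22 + 23 + 38 = 95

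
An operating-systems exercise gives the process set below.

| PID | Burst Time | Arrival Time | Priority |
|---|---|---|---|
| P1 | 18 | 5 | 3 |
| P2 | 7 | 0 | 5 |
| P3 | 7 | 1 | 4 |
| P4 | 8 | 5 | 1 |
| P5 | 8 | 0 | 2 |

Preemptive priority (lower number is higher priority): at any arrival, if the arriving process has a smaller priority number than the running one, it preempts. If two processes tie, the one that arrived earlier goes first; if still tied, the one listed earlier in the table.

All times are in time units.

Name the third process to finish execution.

Schedule: | P5 0-5 | P4 5-13 | P5 13-16 | P1 16-34 | P3 34-41 | P2 41-48 |
Completion: P1=34  P2=48  P3=41  P4=13  P5=16
Finish order: P4 → P5 → P1 → P3 → P2

P1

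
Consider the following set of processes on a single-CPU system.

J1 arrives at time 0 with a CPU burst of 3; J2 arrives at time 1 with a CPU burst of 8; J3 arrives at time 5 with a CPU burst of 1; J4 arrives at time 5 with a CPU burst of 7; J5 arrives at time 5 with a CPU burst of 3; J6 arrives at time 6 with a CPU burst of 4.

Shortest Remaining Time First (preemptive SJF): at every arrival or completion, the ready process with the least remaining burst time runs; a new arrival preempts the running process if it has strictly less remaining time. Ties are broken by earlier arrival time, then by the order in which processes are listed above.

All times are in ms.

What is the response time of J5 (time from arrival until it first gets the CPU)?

1

Timeline: | J1 0-3 | J2 3-5 | J3 5-6 | J5 6-9 | J6 9-13 | J2 13-19 | J4 19-26 |
Completion: J1=3  J2=19  J3=6  J4=26  J5=9  J6=13
Turnaround (C−A): J1=3  J2=18  J3=1  J4=21  J5=4  J6=7
Response(J5) = first start − arrival = 6 − 5 = 1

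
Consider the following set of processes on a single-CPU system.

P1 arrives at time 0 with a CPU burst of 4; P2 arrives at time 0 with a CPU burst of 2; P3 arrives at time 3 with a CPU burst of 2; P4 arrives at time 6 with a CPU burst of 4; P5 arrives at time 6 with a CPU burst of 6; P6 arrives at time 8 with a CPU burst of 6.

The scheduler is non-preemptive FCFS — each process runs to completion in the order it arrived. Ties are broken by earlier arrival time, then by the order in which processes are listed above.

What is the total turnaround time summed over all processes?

49

Timeline: | P1 0-4 | P2 4-6 | P3 6-8 | P4 8-12 | P5 12-18 | P6 18-24 |
Completion: P1=4  P2=6  P3=8  P4=12  P5=18  P6=24
Turnaround (C−A): P1=4  P2=6  P3=5  P4=6  P5=12  P6=16
Turnaround = completion − arrival: P1=4, P2=6, P3=5, P4=6, P5=12, P6=16
Total turnaround = 4 + 6 + 5 + 6 + 12 + 16 = 49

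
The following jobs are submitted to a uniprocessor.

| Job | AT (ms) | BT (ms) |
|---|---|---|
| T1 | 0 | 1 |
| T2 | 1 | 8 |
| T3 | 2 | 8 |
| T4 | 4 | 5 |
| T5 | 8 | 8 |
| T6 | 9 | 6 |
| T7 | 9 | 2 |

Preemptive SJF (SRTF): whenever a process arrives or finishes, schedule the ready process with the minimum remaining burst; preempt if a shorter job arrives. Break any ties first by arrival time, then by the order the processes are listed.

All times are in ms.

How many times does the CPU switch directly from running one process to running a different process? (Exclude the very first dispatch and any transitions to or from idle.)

Gantt: | T1 0-1 | T2 1-9 | T7 9-11 | T4 11-16 | T6 16-22 | T3 22-30 | T5 30-38 |
Completion: T1=1  T2=9  T3=30  T4=16  T5=38  T6=22  T7=11

6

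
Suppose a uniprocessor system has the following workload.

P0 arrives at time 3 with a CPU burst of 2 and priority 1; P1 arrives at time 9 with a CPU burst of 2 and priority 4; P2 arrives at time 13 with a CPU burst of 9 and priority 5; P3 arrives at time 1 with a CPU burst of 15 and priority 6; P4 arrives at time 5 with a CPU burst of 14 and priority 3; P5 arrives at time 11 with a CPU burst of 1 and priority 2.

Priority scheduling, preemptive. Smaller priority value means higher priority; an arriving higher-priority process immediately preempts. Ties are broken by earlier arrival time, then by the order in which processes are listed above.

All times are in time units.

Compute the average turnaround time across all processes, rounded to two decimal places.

15.33

Schedule: | idle 0-1 | P3 1-3 | P0 3-5 | P4 5-11 | P5 11-12 | P4 12-20 | P1 20-22 | P2 22-31 | P3 31-44 |
Completion: P0=5  P1=22  P2=31  P3=44  P4=20  P5=12
Turnaround times: P0=2, P1=13, P2=18, P3=43, P4=15, P5=1
Average turnaround = (2+13+18+43+15+1) / 6 = 92/6 = 15.33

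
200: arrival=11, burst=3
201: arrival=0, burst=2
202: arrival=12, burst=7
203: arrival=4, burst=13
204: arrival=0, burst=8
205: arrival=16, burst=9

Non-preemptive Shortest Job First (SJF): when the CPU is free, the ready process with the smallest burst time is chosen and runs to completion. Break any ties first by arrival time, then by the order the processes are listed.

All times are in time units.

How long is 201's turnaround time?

Timeline: | 201 0-2 | 204 2-10 | 203 10-23 | 200 23-26 | 202 26-33 | 205 33-42 |
Completion: 200=26  201=2  202=33  203=23  204=10  205=42
Turnaround(201) = completion − arrival = 2 − 0 = 2

2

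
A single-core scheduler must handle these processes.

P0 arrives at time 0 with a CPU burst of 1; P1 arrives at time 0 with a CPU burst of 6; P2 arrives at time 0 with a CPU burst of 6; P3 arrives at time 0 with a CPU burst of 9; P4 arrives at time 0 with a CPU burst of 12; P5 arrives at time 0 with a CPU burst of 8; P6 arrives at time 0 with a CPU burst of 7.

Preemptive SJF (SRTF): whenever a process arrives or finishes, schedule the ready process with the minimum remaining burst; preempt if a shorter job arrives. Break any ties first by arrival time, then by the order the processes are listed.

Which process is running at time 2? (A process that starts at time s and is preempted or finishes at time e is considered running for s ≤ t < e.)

Schedule: | P0 0-1 | P1 1-7 | P2 7-13 | P6 13-20 | P5 20-28 | P3 28-37 | P4 37-49 |
Completion: P0=1  P1=7  P2=13  P3=37  P4=49  P5=28  P6=20

P1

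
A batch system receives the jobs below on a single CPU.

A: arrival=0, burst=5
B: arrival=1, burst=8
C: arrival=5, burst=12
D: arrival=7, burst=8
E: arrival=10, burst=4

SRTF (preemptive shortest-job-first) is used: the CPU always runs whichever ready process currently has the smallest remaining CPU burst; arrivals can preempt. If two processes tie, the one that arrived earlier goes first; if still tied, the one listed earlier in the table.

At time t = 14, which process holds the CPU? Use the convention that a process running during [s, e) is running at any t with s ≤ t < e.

Gantt: | A 0-5 | B 5-13 | E 13-17 | D 17-25 | C 25-37 |
Completion: A=5  B=13  C=37  D=25  E=17
Turnaround (C−A): A=5  B=12  C=32  D=18  E=7

E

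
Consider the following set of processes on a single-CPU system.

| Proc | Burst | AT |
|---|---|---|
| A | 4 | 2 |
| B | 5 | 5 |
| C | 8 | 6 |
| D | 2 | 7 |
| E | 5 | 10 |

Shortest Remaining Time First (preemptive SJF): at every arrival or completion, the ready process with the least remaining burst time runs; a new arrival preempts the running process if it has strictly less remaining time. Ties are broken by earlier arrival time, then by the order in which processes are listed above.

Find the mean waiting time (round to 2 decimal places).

Gantt: | idle 0-2 | A 2-6 | B 6-7 | D 7-9 | B 9-13 | E 13-18 | C 18-26 |
Completion: A=6  B=13  C=26  D=9  E=18
Waiting times: A=0, B=3, C=12, D=0, E=3
Average waiting = (0+3+12+0+3) / 5 = 18/5 = 3.60

3.60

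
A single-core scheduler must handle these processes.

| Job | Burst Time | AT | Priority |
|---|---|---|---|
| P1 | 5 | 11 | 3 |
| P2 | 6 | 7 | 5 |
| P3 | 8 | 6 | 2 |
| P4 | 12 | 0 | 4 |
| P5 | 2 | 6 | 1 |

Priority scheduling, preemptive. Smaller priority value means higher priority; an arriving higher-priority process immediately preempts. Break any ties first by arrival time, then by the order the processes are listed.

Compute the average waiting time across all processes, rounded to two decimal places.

Schedule: | P4 0-6 | P5 6-8 | P3 8-16 | P1 16-21 | P4 21-27 | P2 27-33 |
Completion: P1=21  P2=33  P3=16  P4=27  P5=8
Turnaround (C−A): P1=10  P2=26  P3=10  P4=27  P5=2
Waiting times: P1=5, P2=20, P3=2, P4=15, P5=0
Average waiting = (5+20+2+15+0) / 5 = 42/5 = 8.40

8.40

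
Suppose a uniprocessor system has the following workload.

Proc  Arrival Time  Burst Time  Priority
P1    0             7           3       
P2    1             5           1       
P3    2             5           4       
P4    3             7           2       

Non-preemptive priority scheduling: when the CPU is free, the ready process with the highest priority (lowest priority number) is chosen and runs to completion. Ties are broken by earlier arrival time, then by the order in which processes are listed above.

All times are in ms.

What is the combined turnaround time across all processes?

56

Schedule: | P1 0-7 | P2 7-12 | P4 12-19 | P3 19-24 |
Completion: P1=7  P2=12  P3=24  P4=19
Turnaround (C−A): P1=7  P2=11  P3=22  P4=16
Turnaround = completion − arrival: P1=7, P2=11, P3=22, P4=16
Total turnaround = 7 + 11 + 22 + 16 = 56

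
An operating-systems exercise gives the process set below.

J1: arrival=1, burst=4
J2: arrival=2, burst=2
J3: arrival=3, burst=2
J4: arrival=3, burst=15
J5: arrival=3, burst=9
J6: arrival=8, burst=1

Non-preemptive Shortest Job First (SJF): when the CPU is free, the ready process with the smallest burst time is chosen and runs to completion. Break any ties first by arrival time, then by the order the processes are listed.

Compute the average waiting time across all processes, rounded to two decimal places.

Timeline: | idle 0-1 | J1 1-5 | J2 5-7 | J3 7-9 | J6 9-10 | J5 10-19 | J4 19-34 |
Completion: J1=5  J2=7  J3=9  J4=34  J5=19  J6=10
Turnaround (C−A): J1=4  J2=5  J3=6  J4=31  J5=16  J6=2
Waiting times: J1=0, J2=3, J3=4, J4=16, J5=7, J6=1
Average waiting = (0+3+4+16+7+1) / 6 = 31/6 = 5.17

5.17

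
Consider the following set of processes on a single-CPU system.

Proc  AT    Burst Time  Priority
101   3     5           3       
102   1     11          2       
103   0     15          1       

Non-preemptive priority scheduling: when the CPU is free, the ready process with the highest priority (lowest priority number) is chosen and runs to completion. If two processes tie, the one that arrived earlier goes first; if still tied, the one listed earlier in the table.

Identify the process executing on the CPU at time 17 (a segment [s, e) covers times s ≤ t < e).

Gantt: | 103 0-15 | 102 15-26 | 101 26-31 |
Completion: 101=31  102=26  103=15

102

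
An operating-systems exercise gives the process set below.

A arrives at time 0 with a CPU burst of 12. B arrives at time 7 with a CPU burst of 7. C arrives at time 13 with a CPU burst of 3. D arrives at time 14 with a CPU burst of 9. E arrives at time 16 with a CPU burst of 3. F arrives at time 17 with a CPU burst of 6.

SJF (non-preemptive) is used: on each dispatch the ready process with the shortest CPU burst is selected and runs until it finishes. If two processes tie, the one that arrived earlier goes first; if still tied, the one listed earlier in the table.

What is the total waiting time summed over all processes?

Schedule: | A 0-12 | B 12-19 | C 19-22 | E 22-25 | F 25-31 | D 31-40 |
Completion: A=12  B=19  C=22  D=40  E=25  F=31
Turnaround (C−A): A=12  B=12  C=9  D=26  E=9  F=14
Waiting = turnaround − burst: A=0, B=5, C=6, D=17, E=6, F=8
Total waiting = 0 + 5 + 6 + 17 + 6 + 8 = 42

42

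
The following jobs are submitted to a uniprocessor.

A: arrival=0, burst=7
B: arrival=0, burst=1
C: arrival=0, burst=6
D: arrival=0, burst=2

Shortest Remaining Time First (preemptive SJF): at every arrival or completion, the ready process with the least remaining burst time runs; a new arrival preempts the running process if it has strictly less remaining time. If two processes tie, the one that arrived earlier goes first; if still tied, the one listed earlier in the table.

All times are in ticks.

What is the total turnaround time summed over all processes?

29

Gantt: | B 0-1 | D 1-3 | C 3-9 | A 9-16 |
Completion: A=16  B=1  C=9  D=3
Turnaround (C−A): A=16  B=1  C=9  D=3
Turnaround = completion − arrival: A=16, B=1, C=9, D=3
Total turnaround = 16 + 1 + 9 + 3 = 29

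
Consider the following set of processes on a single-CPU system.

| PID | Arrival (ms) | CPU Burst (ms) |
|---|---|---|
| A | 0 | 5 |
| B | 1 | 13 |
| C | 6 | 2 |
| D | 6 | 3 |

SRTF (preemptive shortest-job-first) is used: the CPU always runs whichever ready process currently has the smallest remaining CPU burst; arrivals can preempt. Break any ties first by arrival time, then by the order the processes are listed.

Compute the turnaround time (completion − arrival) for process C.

Schedule: | A 0-5 | B 5-6 | C 6-8 | D 8-11 | B 11-23 |
Completion: A=5  B=23  C=8  D=11
Turnaround (C−A): A=5  B=22  C=2  D=5
Turnaround(C) = completion − arrival = 8 − 6 = 2

2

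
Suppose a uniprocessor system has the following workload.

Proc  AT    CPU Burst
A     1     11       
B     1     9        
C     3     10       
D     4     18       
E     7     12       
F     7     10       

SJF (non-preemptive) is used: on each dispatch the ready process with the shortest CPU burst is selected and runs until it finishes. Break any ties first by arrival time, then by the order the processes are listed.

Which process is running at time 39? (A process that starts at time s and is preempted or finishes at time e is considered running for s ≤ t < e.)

Schedule: | idle 0-1 | B 1-10 | C 10-20 | F 20-30 | A 30-41 | E 41-53 | D 53-71 |
Completion: A=41  B=10  C=20  D=71  E=53  F=30
Turnaround (C−A): A=40  B=9  C=17  D=67  E=46  F=23

A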